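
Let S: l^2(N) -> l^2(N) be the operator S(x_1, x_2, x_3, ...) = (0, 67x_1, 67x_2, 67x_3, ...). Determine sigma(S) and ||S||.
sigma(S) = closed disk {z in C : |z| ≤ 67}; ||S|| = 67

Note S = 67·U where U is the unit right shift (U x)_k = x_{k-1} (with x_0 := 0); so ||S|| = 67||U|| and sigma(S) = 67·sigma(U). ||S x||^2 = sum_{k≥1} |67x_k|^2 = 4489||x||^2, so ||S|| = 67 and sigma(S) ⊂ {|z| ≤ 67}. For any |lambda| < 67, the equation (S - lambda I) x = 0 forces x_1 = 0, then 67x_k = lambda x_{k+1} ⇒ x = 0, so S has no eigenvalues. But (S - lambda I) is not surjective for |lambda| < 67: solving (S - lambda I) x = e_1 would require x_n proportional to (lambda/67)^(-n), which is not in l^2. So every |lambda| < 67 lies in the residual spectrum. The boundary |lambda| = 67 is in the approximate point spectrum (the spectrum is closed). Hence sigma(S) is the closed disk of radius 67.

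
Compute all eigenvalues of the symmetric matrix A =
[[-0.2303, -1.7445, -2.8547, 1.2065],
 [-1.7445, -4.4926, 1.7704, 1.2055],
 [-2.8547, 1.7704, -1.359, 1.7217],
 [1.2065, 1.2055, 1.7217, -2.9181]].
sigma(A) ≈ {-6, -5, -1, 3}

A is real symmetric, so its spectrum consists of real eigenvalues. Expanding the characteristic polynomial of the displayed matrix gives
  det(λ I - A) = p(λ) = λ^4 + (9)λ^3 + (5)λ^2 + (-92.997)λ + (-90.0018).
Solving p(λ) = 0 yields eigenvalues ≈ -6, -5, -1, 3. (A is shown rounded to 4 decimals, so these recover the underlying integer eigenvalues to within that precision.)
Verification: the trace of A = -9 equals the sum of eigenvalues -9, and det(A) ≈ -90.0018 matches the eigenvalue product -90.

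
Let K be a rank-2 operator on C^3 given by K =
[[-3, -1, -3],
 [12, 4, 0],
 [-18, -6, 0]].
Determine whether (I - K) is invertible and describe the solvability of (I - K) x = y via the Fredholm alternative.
(I - K) is invertible (det(I - K) = -54 ≠ 0), so for every y in C^3 the equation (I - K) x = y has a unique solution.

K has rank 2 and factors as K = U V^T = u1 v1^T + u2 v2^T with u1 = (0, 2, -3), v1 = (3, 1, -3), u2 = (1, -2, 3), v2 = (-3, -1, -3) (multiplying out reproduces the displayed K). The nonzero eigenvalues of U V^T coincide with those of the 2 x 2 matrix G = V^T U = [[v1·u1, v1·u2], [v2·u1, v2·u2]] = [[11, -8], [7, -10]], and by the Sylvester determinant identity det(I_3 - U V^T) = det(I_2 - V^T U) = det([[-10, 8], [-7, 11]]) = (-10)(11) - (8)(-7) = -54. (Direct check: I - K =
[[4, 1, 3],
 [-12, -3, 0],
 [18, 6, 1]]
has determinant -54.) The finite-dimensional Fredholm alternative says: either (I - K) is invertible, or ker(I - K) ≠ {0} and then range(I - K) = ker((I - K)^*)^⊥, with dim ker(I - K) = dim ker((I - K)^*). Since det(I - K) ≠ 0, 1 is not an eigenvalue of K and ker(I - K) = {0}, so we are in the first case: for every y there is a unique x = (I - K)^(-1) y. (Explicitly, by the Woodbury identity, (I - U V^T)^(-1) = I + U (I_2 - G)^(-1) V^T.)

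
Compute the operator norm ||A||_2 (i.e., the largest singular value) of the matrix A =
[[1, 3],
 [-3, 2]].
||A||_2 = sqrt((23 + sqrt(45))/2) ≈ 3.8541 (= sqrt(largest eigenvalue of A^T A))

||A||_2 = sigma_max(A) = sqrt(lambda_max(A^T A)). Form the symmetric matrix M = A^T A =
[[10, -3],
 [-3, 13]].
Its characteristic polynomial (trace, determinant of M give the coefficients) is
  p(λ) = det(λ I - M) = λ^2 - 23λ + 121.
For λ^2 - 23λ + 121 the discriminant is 45. It is nonnegative but not a perfect square, so the roots are real and irrational: λ = (23 ± sqrt(45))/2 ≈ 14.8541, 8.1459.
So the eigenvalues of A^T A are ≈ 8.1459, 14.8541 (all ≥ 0, as they must be for A^T A). The largest is λ_max = (23 + sqrt(45))/2 ≈ 14.8541, hence ||A||_2 = sqrt(λ_max) = sqrt((23 + sqrt(45))/2) ≈ 3.8541.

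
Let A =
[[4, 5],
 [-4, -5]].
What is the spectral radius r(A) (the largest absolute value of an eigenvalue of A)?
r(A) = 1

The eigenvalues of A are the roots of its characteristic polynomial. With M = A (coefficients from the trace and determinant):
  p(λ) = det(λ I - M) = λ^2 + λ.
For λ^2 + λ the discriminant is 1. It is a perfect square (1^2), so the roots are rational: λ = (-1 ± 1)/2 = 0, -1.
Thus the eigenvalues (to 4 decimals) are 0 (modulus 0); -1 (modulus 1). The spectral radius is the largest modulus: r(A) = 1. (Cross-check: r(A) ≤ ||A||_2 ≈ 9.0554; equality holds whenever A is normal, though it can also hold for some non-normal A.)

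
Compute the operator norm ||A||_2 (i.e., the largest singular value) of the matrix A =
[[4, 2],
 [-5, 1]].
||A||_2 = sqrt((46 + sqrt(1332))/2) ≈ 6.4225 (= sqrt(largest eigenvalue of A^T A))

||A||_2 = sigma_max(A) = sqrt(lambda_max(A^T A)). Form the symmetric matrix M = A^T A =
[[41, 3],
 [3, 5]].
Its characteristic polynomial (trace, determinant of M give the coefficients) is
  p(λ) = det(λ I - M) = λ^2 - 46λ + 196.
For λ^2 - 46λ + 196 the discriminant is 1332. It is nonnegative but not a perfect square, so the roots are real and irrational: λ = (46 ± sqrt(1332))/2 ≈ 41.2483, 4.7517.
So the eigenvalues of A^T A are ≈ 4.7517, 41.2483 (all ≥ 0, as they must be for A^T A). The largest is λ_max = (46 + sqrt(1332))/2 ≈ 41.2483, hence ||A||_2 = sqrt(λ_max) = sqrt((46 + sqrt(1332))/2) ≈ 6.4225.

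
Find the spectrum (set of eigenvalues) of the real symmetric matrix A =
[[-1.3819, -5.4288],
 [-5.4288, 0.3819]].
sigma(A) ≈ {-6, 5}

A is real symmetric, so its spectrum consists of real eigenvalues. Expanding the characteristic polynomial of the displayed matrix gives
  det(λ I - A) = p(λ) = λ^2 + (1)λ + (-30).
Solving p(λ) = 0 yields eigenvalues ≈ -6, 5. (A is shown rounded to 4 decimals, so these recover the underlying integer eigenvalues to within that precision.)
Verification: the trace of A = -1 equals the sum of eigenvalues -1, and det(A) ≈ -29.9996 matches the eigenvalue product -30.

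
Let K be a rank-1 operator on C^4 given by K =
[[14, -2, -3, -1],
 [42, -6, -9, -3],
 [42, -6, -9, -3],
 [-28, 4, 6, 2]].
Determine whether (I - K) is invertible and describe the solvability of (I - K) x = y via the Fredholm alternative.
(I - K) is singular (det(I - K) = 0, i.e. 1 ∈ sigma(K)). (I - K) x = y is solvable iff y ⊥ ker((I - K)^*) = span{(14, -2, -3, -1)}, i.e. iff 14y_1 - 2y_2 - 3y_3 - y_4 = 0. When solvable, the solutions are x = y + c·(1, 3, 3, -2), c arbitrary (ker(I - K) = span{(1, 3, 3, -2)}, dimension 1).

K has rank 1, so it is an outer product K = u v^T: every row of K is a multiple of one row vector. Reading off the entries, u = (1, 3, 3, -2) and v = (14, -2, -3, -1) (row i of K equals u_i·v^T). A rank-one matrix u v^T satisfies K u = u (v·u) and kills the (3)-dimensional subspace v^⊥, so its characteristic polynomial is lambda^3 (lambda - v·u) with v·u = tr K = 1. Hence the eigenvalues of I - K are 1 (multiplicity 3) and 1 - (1) = 0, so det(I - K) = 0. (Direct check: I - K =
[[-13, 2, 3, 1],
 [-42, 7, 9, 3],
 [-42, 6, 10, 3],
 [28, -4, -6, -1]]
has determinant 0.) So 1 is an eigenvalue of K and (I - K) is not invertible. The finite-dimensional Fredholm alternative says: either (I - K) is invertible, or ker(I - K) ≠ {0} and then range(I - K) = ker((I - K)^*)^⊥, with dim ker(I - K) = dim ker((I - K)^*). We are in the second case, so we need both kernels. Kernel of I - K: (I - K) u = u - u (v·u) = u - u = 0, so ker(I - K) = span{u} = span{(1, 3, 3, -2)} (it is exactly 1-dimensional because rank(I - K) = 3). Kernel of the adjoint: K is real, so (I - K)^* = I - K^T = I - v u^T, and (I - v u^T) v = v - v (u·v) = 0; hence ker((I - K)^*) = span{v} = span{(14, -2, -3, -1)}. Therefore (I - K) x = y is solvable iff <y, v> = 0, i.e. iff 14y_1 - 2y_2 - 3y_3 - y_4 = 0. When this holds, K y = u (v·y) = 0, so (I - K) y = y and x = y is a particular solution; the full solution set is the line x = y + c·u = y + c·(1, 3, 3, -2), c ∈ C.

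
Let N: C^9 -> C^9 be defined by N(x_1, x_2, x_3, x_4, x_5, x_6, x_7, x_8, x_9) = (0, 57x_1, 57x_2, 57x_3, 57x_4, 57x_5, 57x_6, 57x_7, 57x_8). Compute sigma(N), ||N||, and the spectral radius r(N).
sigma(N) = {0}; ||N|| = 57; r(N) = 0. (N is nilpotent with N^9 = 0.)

On C^9, N is a strictly lower-triangular matrix with 57 on the subdiagonal and zeros elsewhere, so its characteristic polynomial is lambda^9 and every eigenvalue is 0: sigma(N) = {0}. For the operator norm, N e_i = 57e_{i+1} for i = 1, ..., 8 and N e_9 = 0, so the singular values of N are 57 (with multiplicity 8) and 0; hence ||N|| = 57. The spectral radius r(N) = max|lambda| = 0. Note ||N|| > r(N) — characteristic of non-normal nilpotent operators. Indeed N^9 = 0.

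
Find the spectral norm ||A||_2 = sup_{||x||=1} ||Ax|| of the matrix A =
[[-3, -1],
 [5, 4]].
||A||_2 = sqrt((51 + sqrt(2405))/2) ≈ 7.0725 (= sqrt(largest eigenvalue of A^T A))

||A||_2 = sigma_max(A) = sqrt(lambda_max(A^T A)). Form the symmetric matrix M = A^T A =
[[34, 23],
 [23, 17]].
Its characteristic polynomial (trace, determinant of M give the coefficients) is
  p(λ) = det(λ I - M) = λ^2 - 51λ + 49.
For λ^2 - 51λ + 49 the discriminant is 2405. It is nonnegative but not a perfect square, so the roots are real and irrational: λ = (51 ± sqrt(2405))/2 ≈ 50.0204, 0.9796.
So the eigenvalues of A^T A are ≈ 0.9796, 50.0204 (all ≥ 0, as they must be for A^T A). The largest is λ_max = (51 + sqrt(2405))/2 ≈ 50.0204, hence ||A||_2 = sqrt(λ_max) = sqrt((51 + sqrt(2405))/2) ≈ 7.0725.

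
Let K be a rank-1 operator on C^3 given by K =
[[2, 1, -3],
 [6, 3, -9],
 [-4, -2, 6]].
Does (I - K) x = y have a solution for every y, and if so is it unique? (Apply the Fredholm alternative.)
(I - K) is invertible (det(I - K) = -10 ≠ 0), so for every y in C^3 the equation (I - K) x = y has a unique solution.

K has rank 1, so it is an outer product K = u v^T: every row of K is a multiple of one row vector. Reading off the entries, u = (1, 3, -2) and v = (2, 1, -3) (row i of K equals u_i·v^T). A rank-one matrix u v^T satisfies K u = u (v·u) and kills the (2)-dimensional subspace v^⊥, so its characteristic polynomial is lambda^2 (lambda - v·u) with v·u = tr K = 11. Hence the eigenvalues of I - K are 1 (multiplicity 2) and 1 - (11) = -10, so det(I - K) = -10. (Direct check: I - K =
[[-1, -1, 3],
 [-6, -2, 9],
 [4, 2, -5]]
has determinant -10.) The finite-dimensional Fredholm alternative says: either (I - K) is invertible, or ker(I - K) ≠ {0} and then range(I - K) = ker((I - K)^*)^⊥, with dim ker(I - K) = dim ker((I - K)^*). Since det(I - K) ≠ 0, 1 is not an eigenvalue of K and ker(I - K) = {0}, so we are in the first case: for every y there is a unique x = (I - K)^(-1) y. Explicitly, by the Sherman–Morrison formula, (I - u v^T)^(-1) = I + u v^T/(1 - v·u), i.e. (I - K)^(-1) = I + K/(-10).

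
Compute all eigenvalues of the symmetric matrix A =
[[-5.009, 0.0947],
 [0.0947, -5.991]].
sigma(A) ≈ {-6, -5}

A is real symmetric, so its spectrum consists of real eigenvalues. Expanding the characteristic polynomial of the displayed matrix gives
  det(λ I - A) = p(λ) = λ^2 + (11)λ + (30).
Solving p(λ) = 0 yields eigenvalues ≈ -6, -5. (A is shown rounded to 4 decimals, so these recover the underlying integer eigenvalues to within that precision.)
Verification: the trace of A = -11 equals the sum of eigenvalues -11, and det(A) ≈ 30.0000 matches the eigenvalue product 30.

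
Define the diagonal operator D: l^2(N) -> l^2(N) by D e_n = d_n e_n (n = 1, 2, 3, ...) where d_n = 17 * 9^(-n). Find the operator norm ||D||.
||D|| = 17/9 (attained at n = 1)

For D diagonal, ||D|| = sup_n |d_n|. The sequence d_n = 17 * 9^(-n) is positive and strictly decreasing (ratio 9^(-1) < 1), so the supremum is d_1 = 17/9. Hence ||D|| = 17/9.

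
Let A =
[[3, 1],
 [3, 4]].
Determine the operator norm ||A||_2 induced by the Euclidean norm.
||A||_2 = sqrt((35 + sqrt(901))/2) ≈ 5.7016 (= sqrt(largest eigenvalue of A^T A))

||A||_2 = sigma_max(A) = sqrt(lambda_max(A^T A)). Form the symmetric matrix M = A^T A =
[[18, 15],
 [15, 17]].
Its characteristic polynomial (trace, determinant of M give the coefficients) is
  p(λ) = det(λ I - M) = λ^2 - 35λ + 81.
For λ^2 - 35λ + 81 the discriminant is 901. It is nonnegative but not a perfect square, so the roots are real and irrational: λ = (35 ± sqrt(901))/2 ≈ 32.5083, 2.4917.
So the eigenvalues of A^T A are ≈ 2.4917, 32.5083 (all ≥ 0, as they must be for A^T A). The largest is λ_max = (35 + sqrt(901))/2 ≈ 32.5083, hence ||A||_2 = sqrt(λ_max) = sqrt((35 + sqrt(901))/2) ≈ 5.7016.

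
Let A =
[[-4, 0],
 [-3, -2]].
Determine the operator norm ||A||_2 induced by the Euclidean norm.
||A||_2 = sqrt((29 + sqrt(585))/2) ≈ 5.1569 (= sqrt(largest eigenvalue of A^T A))

||A||_2 = sigma_max(A) = sqrt(lambda_max(A^T A)). Form the symmetric matrix M = A^T A =
[[25, 6],
 [6, 4]].
Its characteristic polynomial (trace, determinant of M give the coefficients) is
  p(λ) = det(λ I - M) = λ^2 - 29λ + 64.
For λ^2 - 29λ + 64 the discriminant is 585. It is nonnegative but not a perfect square, so the roots are real and irrational: λ = (29 ± sqrt(585))/2 ≈ 26.5934, 2.4066.
So the eigenvalues of A^T A are ≈ 2.4066, 26.5934 (all ≥ 0, as they must be for A^T A). The largest is λ_max = (29 + sqrt(585))/2 ≈ 26.5934, hence ||A||_2 = sqrt(λ_max) = sqrt((29 + sqrt(585))/2) ≈ 5.1569.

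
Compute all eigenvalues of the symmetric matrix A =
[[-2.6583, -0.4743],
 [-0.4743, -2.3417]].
sigma(A) ≈ {-3, -2}

A is real symmetric, so its spectrum consists of real eigenvalues. Expanding the characteristic polynomial of the displayed matrix gives
  det(λ I - A) = p(λ) = λ^2 + (5)λ + (6).
Solving p(λ) = 0 yields eigenvalues ≈ -3, -2. (A is shown rounded to 4 decimals, so these recover the underlying integer eigenvalues to within that precision.)
Verification: the trace of A = -5 equals the sum of eigenvalues -5, and det(A) ≈ 6.0000 matches the eigenvalue product 6.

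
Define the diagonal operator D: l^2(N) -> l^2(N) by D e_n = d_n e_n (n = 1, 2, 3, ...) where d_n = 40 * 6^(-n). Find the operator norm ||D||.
||D|| = 20/3 (attained at n = 1)

For D diagonal, ||D|| = sup_n |d_n|. The sequence d_n = 40 * 6^(-n) is positive and strictly decreasing (ratio 6^(-1) < 1), so the supremum is d_1 = 40/6 = 20/3. Hence ||D|| = 20/3.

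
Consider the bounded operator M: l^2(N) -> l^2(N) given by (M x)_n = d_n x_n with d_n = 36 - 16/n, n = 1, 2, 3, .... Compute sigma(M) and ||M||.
sigma(M) = {36 - 16/n : n ≥ 1} ∪ {36}; ||M|| = 36

A bounded diagonal operator on l^2 with diagonal entries d_n has spectrum equal to the closure of {d_n : n ≥ 1}: every d_n is an eigenvalue (with eigenvector e_n), so {d_n} ⊂ sigma(M); the spectrum is closed, so its closure is too; and for lambda not in the closure, (M - lambda I) has bounded inverse (the diagonal entries 1/(d_n - lambda) are bounded). For our sequence d_n = 36 - 16/n, n = 1, 2, 3, ...:
  - {d_n} = {36 - 16/n : n ≥ 1}; the only limit point is 36
  - closure = {36 - 16/n : n ≥ 1} ∪ {36}
For the norm: a diagonal operator has ||M|| = sup_n |d_n|. Here d_n = 36 - 16/n increases monotonically from d_1 = 20 toward 36, with all terms in [20, 36); so sup_n |d_n| = 36 (the supremum is the limit, not attained). So ||M|| = 36.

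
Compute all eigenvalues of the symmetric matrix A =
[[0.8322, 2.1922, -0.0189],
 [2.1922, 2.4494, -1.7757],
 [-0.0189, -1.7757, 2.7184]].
sigma(A) ≈ {-1, 2, 5}

A is real symmetric, so its spectrum consists of real eigenvalues. Expanding the characteristic polynomial of the displayed matrix gives
  det(λ I - A) = p(λ) = λ^3 + (-6)λ^2 + (3)λ + (10).
Solving p(λ) = 0 yields eigenvalues ≈ -1, 2, 5. (A is shown rounded to 4 decimals, so these recover the underlying integer eigenvalues to within that precision.)
Verification: the trace of A = 6 equals the sum of eigenvalues 6, and det(A) ≈ -10.0005 matches the eigenvalue product -10.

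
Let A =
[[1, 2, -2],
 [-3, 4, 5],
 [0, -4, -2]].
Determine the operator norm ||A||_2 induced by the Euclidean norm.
||A||_2 ≈ 8.0693 (= sqrt(largest eigenvalue of A^T A))

||A||_2 = sigma_max(A) = sqrt(lambda_max(A^T A)). Form the symmetric matrix M = A^T A =
[[10, -10, -17],
 [-10, 36, 24],
 [-17, 24, 33]].
Its characteristic polynomial (trace, sum of principal 2x2 minors, determinant of M give the coefficients) is
  p(λ) = det(λ I - M) = λ^3 - 79λ^2 + 913λ - 576.
No integer candidate from the rational root theorem (±divisors of 576) is a root, so the roots are irrational. The cubic discriminant is Δ = 1761003069 > 0, so there are three distinct real roots. p(0) = -576 and p(1) = 259 have opposite signs, so a root lies in (0, 1); Newton's method refines it to λ ≈ 0.6693. p(13) = 139 and p(14) = -534 have opposite signs, so a root lies in (13, 14); Newton's method refines it to λ ≈ 13.2163. p(65) = -381 and p(66) = 3054 have opposite signs, so a root lies in (65, 66); Newton's method refines it to λ ≈ 65.1144. Check (Vieta): the three roots sum to 79, matching tr M = 79.
So the eigenvalues of A^T A are ≈ 0.6693, 13.2163, 65.1144 (all ≥ 0, as they must be for A^T A). The largest is λ_max ≈ 65.1144, hence ||A||_2 = sqrt(λ_max) ≈ 8.0693.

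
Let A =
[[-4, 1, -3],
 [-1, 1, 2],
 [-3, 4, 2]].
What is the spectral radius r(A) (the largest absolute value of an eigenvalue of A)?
r(A) ≈ 5.1691

The eigenvalues of A are the roots of its characteristic polynomial. With M = A (coefficients from the trace, the sum of principal 2x2 minors, and det A):
  p(λ) = det(λ I - M) = λ^3 + λ^2 - 26λ - 23.
No integer candidate from the rational root theorem (±divisors of 23) is a root, so the roots are irrational. The cubic discriminant is Δ = 67553 > 0, so there are three distinct real roots. p(-6) = -47 and p(-5) = 7 have opposite signs, so a root lies in (-6, -5); Newton's method refines it to λ ≈ -5.1691. p(-1) = 3 and p(0) = -23 have opposite signs, so a root lies in (-1, 0); Newton's method refines it to λ ≈ -0.8811. p(5) = -3 and p(6) = 73 have opposite signs, so a root lies in (5, 6); Newton's method refines it to λ ≈ 5.0502. Check (Vieta): the three roots sum to -1, matching tr M = -1.
Thus the eigenvalues (to 4 decimals) are -5.1691 (modulus 5.1691); -0.8811 (modulus 0.8811); 5.0502 (modulus 5.0502). The spectral radius is the largest modulus: r(A) ≈ 5.1691. (Cross-check: r(A) ≤ ||A||_2 ≈ 6.2877; equality holds whenever A is normal, though it can also hold for some non-normal A.)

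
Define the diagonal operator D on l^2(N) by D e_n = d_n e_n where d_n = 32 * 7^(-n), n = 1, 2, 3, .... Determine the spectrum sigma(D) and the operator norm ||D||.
sigma(D) = {32 * 7^(-n) : n ≥ 1} ∪ {0}; ||D|| = 32/7

A bounded diagonal operator on l^2 with diagonal entries d_n has spectrum equal to the closure of {d_n : n ≥ 1}: every d_n is an eigenvalue (with eigenvector e_n), so {d_n} ⊂ sigma(D); the spectrum is closed, so its closure is too; and for lambda not in the closure, (D - lambda I) has bounded inverse (the diagonal entries 1/(d_n - lambda) are bounded). For our sequence d_n = 32 * 7^(-n), n = 1, 2, 3, ...:
  - {d_n} = {32 * 7^(-n) : n ≥ 1}; the only limit point is 0
  - closure = {32 * 7^(-n) : n ≥ 1} ∪ {0}
For the norm: a diagonal operator has ||D|| = sup_n |d_n|. Here d_n = 32 * 7^(-n) is positive and decreasing, so sup_n |d_n| = d_1 = 32/7. So ||D|| = 32/7.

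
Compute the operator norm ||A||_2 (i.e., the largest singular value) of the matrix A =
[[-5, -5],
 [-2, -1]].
||A||_2 = sqrt((55 + sqrt(2925))/2) ≈ 7.3852 (= sqrt(largest eigenvalue of A^T A))

||A||_2 = sigma_max(A) = sqrt(lambda_max(A^T A)). Form the symmetric matrix M = A^T A =
[[29, 27],
 [27, 26]].
Its characteristic polynomial (trace, determinant of M give the coefficients) is
  p(λ) = det(λ I - M) = λ^2 - 55λ + 25.
For λ^2 - 55λ + 25 the discriminant is 2925. It is nonnegative but not a perfect square, so the roots are real and irrational: λ = (55 ± sqrt(2925))/2 ≈ 54.5416, 0.4584.
So the eigenvalues of A^T A are ≈ 0.4584, 54.5416 (all ≥ 0, as they must be for A^T A). The largest is λ_max = (55 + sqrt(2925))/2 ≈ 54.5416, hence ||A||_2 = sqrt(λ_max) = sqrt((55 + sqrt(2925))/2) ≈ 7.3852.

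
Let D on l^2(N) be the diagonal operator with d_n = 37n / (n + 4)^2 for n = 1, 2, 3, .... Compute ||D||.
||D|| = 37/16 (attained at n = 4)

For D diagonal, ||D|| = sup_n |d_n|. Treat f(x) = 37x / (x + 4)^2 for real x > 0. By the quotient rule, f'(x) = 37(4 - x)/(x + 4)^3, which is positive for x < 4 and negative for x > 4. So f has a unique maximum at x = 4, and since 4 is a positive integer, the supremum over n ≥ 1 is attained at n = 4: d_4 = 37·4/(4 + 4)^2 = 37·4/64 = 37/16. Hence ||D|| = 37/16.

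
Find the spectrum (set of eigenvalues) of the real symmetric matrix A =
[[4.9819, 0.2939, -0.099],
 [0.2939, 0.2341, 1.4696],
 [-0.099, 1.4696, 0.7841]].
sigma(A) ≈ {-1, 2, 5}

A is real symmetric, so its spectrum consists of real eigenvalues. Expanding the characteristic polynomial of the displayed matrix gives
  det(λ I - A) = p(λ) = λ^3 + (-6)λ^2 + (3)λ + (10).
Solving p(λ) = 0 yields eigenvalues ≈ -1, 2, 5. (A is shown rounded to 4 decimals, so these recover the underlying integer eigenvalues to within that precision.)
Verification: the trace of A = 6 equals the sum of eigenvalues 6, and det(A) ≈ -10.0006 matches the eigenvalue product -10.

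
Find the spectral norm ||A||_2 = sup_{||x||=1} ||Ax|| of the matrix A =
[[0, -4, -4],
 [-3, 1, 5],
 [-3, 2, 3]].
||A||_2 ≈ 8.7739 (= sqrt(largest eigenvalue of A^T A))

||A||_2 = sigma_max(A) = sqrt(lambda_max(A^T A)). Form the symmetric matrix M = A^T A =
[[18, -9, -24],
 [-9, 21, 27],
 [-24, 27, 50]].
Its characteristic polynomial (trace, sum of principal 2x2 minors, determinant of M give the coefficients) is
  p(λ) = det(λ I - M) = λ^3 - 89λ^2 + 942λ - 1296.
No integer candidate from the rational root theorem (±divisors of 1296) is a root, so the roots are irrational. The cubic discriminant is Δ = 1941086628 > 0, so there are three distinct real roots. p(1) = -442 and p(2) = 240 have opposite signs, so a root lies in (1, 2); Newton's method refines it to λ ≈ 1.6189. p(10) = 224 and p(11) = -372 have opposite signs, so a root lies in (10, 11); Newton's method refines it to λ ≈ 10.399. p(76) = -4792 and p(77) = 90 have opposite signs, so a root lies in (76, 77); Newton's method refines it to λ ≈ 76.9821. Check (Vieta): the three roots sum to 89, matching tr M = 89.
So the eigenvalues of A^T A are ≈ 1.6189, 10.399, 76.9821 (all ≥ 0, as they must be for A^T A). The largest is λ_max ≈ 76.9821, hence ||A||_2 = sqrt(λ_max) ≈ 8.7739.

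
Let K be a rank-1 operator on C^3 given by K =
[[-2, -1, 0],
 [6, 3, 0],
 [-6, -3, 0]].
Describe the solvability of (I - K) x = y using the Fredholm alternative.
(I - K) is singular (det(I - K) = 0, i.e. 1 ∈ sigma(K)). (I - K) x = y is solvable iff y ⊥ ker((I - K)^*) = span{(-2, -1, 0)}, i.e. iff -2y_1 - y_2 = 0. When solvable, the solutions are x = y + c·(1, -3, 3), c arbitrary (ker(I - K) = span{(1, -3, 3)}, dimension 1).

K has rank 1, so it is an outer product K = u v^T: every row of K is a multiple of one row vector. Reading off the entries, u = (1, -3, 3) and v = (-2, -1, 0) (row i of K equals u_i·v^T). A rank-one matrix u v^T satisfies K u = u (v·u) and kills the (2)-dimensional subspace v^⊥, so its characteristic polynomial is lambda^2 (lambda - v·u) with v·u = tr K = 1. Hence the eigenvalues of I - K are 1 (multiplicity 2) and 1 - (1) = 0, so det(I - K) = 0. (Direct check: I - K =
[[3, 1, 0],
 [-6, -2, 0],
 [6, 3, 1]]
has determinant 0.) So 1 is an eigenvalue of K and (I - K) is not invertible. The finite-dimensional Fredholm alternative says: either (I - K) is invertible, or ker(I - K) ≠ {0} and then range(I - K) = ker((I - K)^*)^⊥, with dim ker(I - K) = dim ker((I - K)^*). We are in the second case, so we need both kernels. Kernel of I - K: (I - K) u = u - u (v·u) = u - u = 0, so ker(I - K) = span{u} = span{(1, -3, 3)} (it is exactly 1-dimensional because rank(I - K) = 2). Kernel of the adjoint: K is real, so (I - K)^* = I - K^T = I - v u^T, and (I - v u^T) v = v - v (u·v) = 0; hence ker((I - K)^*) = span{v} = span{(-2, -1, 0)}. Therefore (I - K) x = y is solvable iff <y, v> = 0, i.e. iff -2y_1 - y_2 = 0. When this holds, K y = u (v·y) = 0, so (I - K) y = y and x = y is a particular solution; the full solution set is the line x = y + c·u = y + c·(1, -3, 3), c ∈ C.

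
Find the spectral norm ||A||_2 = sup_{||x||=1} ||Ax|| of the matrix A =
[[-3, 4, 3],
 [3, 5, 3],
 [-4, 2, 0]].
||A||_2 ≈ 7.8948 (= sqrt(largest eigenvalue of A^T A))

||A||_2 = sigma_max(A) = sqrt(lambda_max(A^T A)). Form the symmetric matrix M = A^T A =
[[34, -5, 0],
 [-5, 45, 27],
 [0, 27, 18]].
Its characteristic polynomial (trace, sum of principal 2x2 minors, determinant of M give the coefficients) is
  p(λ) = det(λ I - M) = λ^3 - 97λ^2 + 2198λ - 2304.
No integer candidate from the rational root theorem (±divisors of 2304) is a root, so the roots are irrational. The cubic discriminant is Δ = 3268410500 > 0, so there are three distinct real roots. p(1) = -202 and p(2) = 1712 have opposite signs, so a root lies in (1, 2); Newton's method refines it to λ ≈ 1.1011. p(33) = 534 and p(34) = -400 have opposite signs, so a root lies in (33, 34); Newton's method refines it to λ ≈ 33.5708. p(62) = -568 and p(63) = 1224 have opposite signs, so a root lies in (62, 63); Newton's method refines it to λ ≈ 62.3281. Check (Vieta): the three roots sum to 97, matching tr M = 97.
So the eigenvalues of A^T A are ≈ 1.1011, 33.5708, 62.3281 (all ≥ 0, as they must be for A^T A). The largest is λ_max ≈ 62.3281, hence ||A||_2 = sqrt(λ_max) ≈ 7.8948.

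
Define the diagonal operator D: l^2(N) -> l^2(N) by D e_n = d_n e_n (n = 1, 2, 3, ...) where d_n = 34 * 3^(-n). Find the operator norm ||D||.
||D|| = 34/3 (attained at n = 1)

For D diagonal, ||D|| = sup_n |d_n|. The sequence d_n = 34 * 3^(-n) is positive and strictly decreasing (ratio 3^(-1) < 1), so the supremum is d_1 = 34/3. Hence ||D|| = 34/3.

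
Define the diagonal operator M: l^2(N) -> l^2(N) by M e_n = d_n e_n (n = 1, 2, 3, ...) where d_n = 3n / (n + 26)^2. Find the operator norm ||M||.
||M|| = 3/104 (attained at n = 26)

For M diagonal, ||M|| = sup_n |d_n|. Treat f(x) = 3x / (x + 26)^2 for real x > 0. By the quotient rule, f'(x) = 3(26 - x)/(x + 26)^3, which is positive for x < 26 and negative for x > 26. So f has a unique maximum at x = 26, and since 26 is a positive integer, the supremum over n ≥ 1 is attained at n = 26: d_26 = 3·26/(26 + 26)^2 = 3·26/2704 = 3/104. Hence ||M|| = 3/104.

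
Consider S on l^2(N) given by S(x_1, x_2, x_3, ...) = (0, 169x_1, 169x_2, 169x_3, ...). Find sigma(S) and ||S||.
sigma(S) = closed disk {z in C : |z| ≤ 169}; ||S|| = 169

Note S = 169·U where U is the unit right shift (U x)_k = x_{k-1} (with x_0 := 0); so ||S|| = 169||U|| and sigma(S) = 169·sigma(U). ||S x||^2 = sum_{k≥1} |169x_k|^2 = 28561||x||^2, so ||S|| = 169 and sigma(S) ⊂ {|z| ≤ 169}. For any |lambda| < 169, the equation (S - lambda I) x = 0 forces x_1 = 0, then 169x_k = lambda x_{k+1} ⇒ x = 0, so S has no eigenvalues. But (S - lambda I) is not surjective for |lambda| < 169: solving (S - lambda I) x = e_1 would require x_n proportional to (lambda/169)^(-n), which is not in l^2. So every |lambda| < 169 lies in the residual spectrum. The boundary |lambda| = 169 is in the approximate point spectrum (the spectrum is closed). Hence sigma(S) is the closed disk of radius 169.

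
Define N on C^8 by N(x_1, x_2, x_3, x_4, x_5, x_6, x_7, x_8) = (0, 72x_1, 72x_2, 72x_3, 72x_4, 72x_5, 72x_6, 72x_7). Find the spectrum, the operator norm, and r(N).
sigma(N) = {0}; ||N|| = 72; r(N) = 0. (N is nilpotent with N^8 = 0.)

On C^8, N is a strictly lower-triangular matrix with 72 on the subdiagonal and zeros elsewhere, so its characteristic polynomial is lambda^8 and every eigenvalue is 0: sigma(N) = {0}. For the operator norm, N e_i = 72e_{i+1} for i = 1, ..., 7 and N e_8 = 0, so the singular values of N are 72 (with multiplicity 7) and 0; hence ||N|| = 72. The spectral radius r(N) = max|lambda| = 0. Note ||N|| > r(N) — characteristic of non-normal nilpotent operators. Indeed N^8 = 0.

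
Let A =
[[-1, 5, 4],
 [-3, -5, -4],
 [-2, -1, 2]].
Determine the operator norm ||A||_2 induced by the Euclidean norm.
||A||_2 ≈ 9.1775 (= sqrt(largest eigenvalue of A^T A))

||A||_2 = sigma_max(A) = sqrt(lambda_max(A^T A)). Form the symmetric matrix M = A^T A =
[[14, 12, 4],
 [12, 51, 38],
 [4, 38, 36]].
Its characteristic polynomial (trace, sum of principal 2x2 minors, determinant of M give the coefficients) is
  p(λ) = det(λ I - M) = λ^3 - 101λ^2 + 1450λ - 3136.
No integer candidate from the rational root theorem (±divisors of 3136) is a root, so the roots are irrational. The cubic discriminant is Δ = 4330284964 > 0, so there are three distinct real roots. p(2) = -632 and p(3) = 332 have opposite signs, so a root lies in (2, 3); Newton's method refines it to λ ≈ 2.6331. p(14) = 112 and p(15) = -736 have opposite signs, so a root lies in (14, 15); Newton's method refines it to λ ≈ 14.1403. p(84) = -1288 and p(85) = 4514 have opposite signs, so a root lies in (84, 85); Newton's method refines it to λ ≈ 84.2266. Check (Vieta): the three roots sum to 101, matching tr M = 101.
So the eigenvalues of A^T A are ≈ 2.6331, 14.1403, 84.2266 (all ≥ 0, as they must be for A^T A). The largest is λ_max ≈ 84.2266, hence ||A||_2 = sqrt(λ_max) ≈ 9.1775.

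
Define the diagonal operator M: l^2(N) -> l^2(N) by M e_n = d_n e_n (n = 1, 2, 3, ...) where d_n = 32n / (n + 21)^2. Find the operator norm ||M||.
||M|| = 8/21 (attained at n = 21)

For M diagonal, ||M|| = sup_n |d_n|. Treat f(x) = 32x / (x + 21)^2 for real x > 0. By the quotient rule, f'(x) = 32(21 - x)/(x + 21)^3, which is positive for x < 21 and negative for x > 21. So f has a unique maximum at x = 21, and since 21 is a positive integer, the supremum over n ≥ 1 is attained at n = 21: d_21 = 32·21/(21 + 21)^2 = 32·21/1764 = 8/21. Hence ||M|| = 8/21.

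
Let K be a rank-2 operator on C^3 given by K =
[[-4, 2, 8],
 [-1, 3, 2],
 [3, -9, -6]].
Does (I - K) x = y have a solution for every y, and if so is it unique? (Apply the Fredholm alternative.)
(I - K) is invertible (det(I - K) = -2 ≠ 0), so for every y in C^3 the equation (I - K) x = y has a unique solution.

K has rank 2 and factors as K = U V^T = u1 v1^T + u2 v2^T with u1 = (2, 1, -3), v1 = (-1, 3, 2), u2 = (-2, 0, 0), v2 = (1, 2, -2) (multiplying out reproduces the displayed K). The nonzero eigenvalues of U V^T coincide with those of the 2 x 2 matrix G = V^T U = [[v1·u1, v1·u2], [v2·u1, v2·u2]] = [[-5, 2], [10, -2]], and by the Sylvester determinant identity det(I_3 - U V^T) = det(I_2 - V^T U) = det([[6, -2], [-10, 3]]) = (6)(3) - (-2)(-10) = -2. (Direct check: I - K =
[[5, -2, -8],
 [1, -2, -2],
 [-3, 9, 7]]
has determinant -2.) The finite-dimensional Fredholm alternative says: either (I - K) is invertible, or ker(I - K) ≠ {0} and then range(I - K) = ker((I - K)^*)^⊥, with dim ker(I - K) = dim ker((I - K)^*). Since det(I - K) ≠ 0, 1 is not an eigenvalue of K and ker(I - K) = {0}, so we are in the first case: for every y there is a unique x = (I - K)^(-1) y. (Explicitly, by the Woodbury identity, (I - U V^T)^(-1) = I + U (I_2 - G)^(-1) V^T.)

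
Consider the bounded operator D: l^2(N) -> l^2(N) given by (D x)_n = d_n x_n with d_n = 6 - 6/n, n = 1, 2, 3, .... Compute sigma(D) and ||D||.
sigma(D) = {6 - 6/n : n ≥ 1} ∪ {6}; ||D|| = 6

A bounded diagonal operator on l^2 with diagonal entries d_n has spectrum equal to the closure of {d_n : n ≥ 1}: every d_n is an eigenvalue (with eigenvector e_n), so {d_n} ⊂ sigma(D); the spectrum is closed, so its closure is too; and for lambda not in the closure, (D - lambda I) has bounded inverse (the diagonal entries 1/(d_n - lambda) are bounded). For our sequence d_n = 6 - 6/n, n = 1, 2, 3, ...:
  - {d_n} = {6 - 6/n : n ≥ 1}; the only limit point is 6
  - closure = {6 - 6/n : n ≥ 1} ∪ {6}
For the norm: a diagonal operator has ||D|| = sup_n |d_n|. Here d_n = 6 - 6/n increases monotonically from d_1 = 0 toward 6, with all terms in [0, 6); so sup_n |d_n| = 6 (the supremum is the limit, not attained). So ||D|| = 6.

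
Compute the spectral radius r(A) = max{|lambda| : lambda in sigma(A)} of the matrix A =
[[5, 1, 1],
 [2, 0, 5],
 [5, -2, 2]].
r(A) ≈ 6.573

The eigenvalues of A are the roots of its characteristic polynomial. With M = A (coefficients from the trace, the sum of principal 2x2 minors, and det A):
  p(λ) = det(λ I - M) = λ^3 - 7λ^2 + 13λ - 67.
No integer candidate from the rational root theorem (±divisors of 67) is a root, so the roots are irrational. The cubic discriminant is Δ = -103888 < 0, so there is one real root and a complex-conjugate pair. p(6) = -25 and p(7) = 24 have opposite signs, so a root lies in (6, 7); Newton's method refines it to λ ≈ 6.573. Dividing out (λ - (6.573)) leaves approximately λ^2 - 0.427λ + 10.1932. For λ^2 - 0.427λ + 10.1932 the discriminant is -40.5906. It is negative, so the remaining roots are the complex-conjugate pair λ ≈ 0.2135 ± 3.1855i. Their product equals the constant term, so |λ|^2 ≈ 10.1932 and |λ| ≈ 3.1927.
Thus the eigenvalues (to 4 decimals) are 6.573 (modulus 6.573); 0.2135 ± 3.1855i (modulus 3.1927). The spectral radius is the largest modulus: r(A) ≈ 6.573. (Cross-check: r(A) ≤ ||A||_2 ≈ 8.3816; equality holds whenever A is normal, though it can also hold for some non-normal A.)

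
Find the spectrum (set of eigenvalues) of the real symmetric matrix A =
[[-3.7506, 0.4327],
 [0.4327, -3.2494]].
sigma(A) ≈ {-4, -3}

A is real symmetric, so its spectrum consists of real eigenvalues. Expanding the characteristic polynomial of the displayed matrix gives
  det(λ I - A) = p(λ) = λ^2 + (7)λ + (12).
Solving p(λ) = 0 yields eigenvalues ≈ -4, -3. (A is shown rounded to 4 decimals, so these recover the underlying integer eigenvalues to within that precision.)
Verification: the trace of A = -7 equals the sum of eigenvalues -7, and det(A) ≈ 12.0000 matches the eigenvalue product 12.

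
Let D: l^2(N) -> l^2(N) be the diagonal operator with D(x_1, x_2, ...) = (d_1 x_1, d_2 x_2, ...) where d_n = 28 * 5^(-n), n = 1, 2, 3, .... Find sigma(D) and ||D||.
sigma(D) = {28 * 5^(-n) : n ≥ 1} ∪ {0}; ||D|| = 28/5

A bounded diagonal operator on l^2 with diagonal entries d_n has spectrum equal to the closure of {d_n : n ≥ 1}: every d_n is an eigenvalue (with eigenvector e_n), so {d_n} ⊂ sigma(D); the spectrum is closed, so its closure is too; and for lambda not in the closure, (D - lambda I) has bounded inverse (the diagonal entries 1/(d_n - lambda) are bounded). For our sequence d_n = 28 * 5^(-n), n = 1, 2, 3, ...:
  - {d_n} = {28 * 5^(-n) : n ≥ 1}; the only limit point is 0
  - closure = {28 * 5^(-n) : n ≥ 1} ∪ {0}
For the norm: a diagonal operator has ||D|| = sup_n |d_n|. Here d_n = 28 * 5^(-n) is positive and decreasing, so sup_n |d_n| = d_1 = 28/5. So ||D|| = 28/5.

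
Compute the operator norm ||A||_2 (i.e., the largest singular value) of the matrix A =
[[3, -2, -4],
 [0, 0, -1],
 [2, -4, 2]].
||A||_2 ≈ 5.7584 (= sqrt(largest eigenvalue of A^T A))

||A||_2 = sigma_max(A) = sqrt(lambda_max(A^T A)). Form the symmetric matrix M = A^T A =
[[13, -14, -8],
 [-14, 20, 0],
 [-8, 0, 21]].
Its characteristic polynomial (trace, sum of principal 2x2 minors, determinant of M give the coefficients) is
  p(λ) = det(λ I - M) = λ^3 - 54λ^2 + 693λ - 64.
No integer candidate from the rational root theorem (±divisors of 64) is a root, so the roots are irrational. The cubic discriminant is Δ = 71844624 > 0, so there are three distinct real roots. p(0) = -64 and p(1) = 576 have opposite signs, so a root lies in (0, 1); Newton's method refines it to λ ≈ 0.093. p(20) = 196 and p(21) = -64 have opposite signs, so a root lies in (20, 21); Newton's method refines it to λ ≈ 20.7482. p(33) = -64 and p(34) = 378 have opposite signs, so a root lies in (33, 34); Newton's method refines it to λ ≈ 33.1587. Check (Vieta): the three roots sum to 54, matching tr M = 54.
So the eigenvalues of A^T A are ≈ 0.093, 20.7482, 33.1587 (all ≥ 0, as they must be for A^T A). The largest is λ_max ≈ 33.1587, hence ||A||_2 = sqrt(λ_max) ≈ 5.7584.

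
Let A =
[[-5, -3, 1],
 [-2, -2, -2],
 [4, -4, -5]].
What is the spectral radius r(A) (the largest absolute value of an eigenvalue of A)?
r(A) ≈ 6.6967

The eigenvalues of A are the roots of its characteristic polynomial. With M = A (coefficients from the trace, the sum of principal 2x2 minors, and det A):
  p(λ) = det(λ I - M) = λ^3 + 12λ^2 + 27λ - 60.
No integer candidate from the rational root theorem (±divisors of 60) is a root, so the roots are irrational. The cubic discriminant is Δ = -6156 < 0, so there is one real root and a complex-conjugate pair. p(1) = -20 and p(2) = 50 have opposite signs, so a root lies in (1, 2); Newton's method refines it to λ ≈ 1.3379. Dividing out (λ - (1.3379)) leaves approximately λ^2 + 13.3379λ + 44.8453. For λ^2 + 13.3379λ + 44.8453 the discriminant is -1.4806. It is negative, so the remaining roots are the complex-conjugate pair λ ≈ -6.669 ± 0.6084i. Their product equals the constant term, so |λ|^2 ≈ 44.8453 and |λ| ≈ 6.6967.
Thus the eigenvalues (to 4 decimals) are 1.3379 (modulus 1.3379); -6.669 ± 0.6084i (modulus 6.6967). The spectral radius is the largest modulus: r(A) ≈ 6.6967. (Cross-check: r(A) ≤ ||A||_2 ≈ 7.9539; equality holds whenever A is normal, though it can also hold for some non-normal A.)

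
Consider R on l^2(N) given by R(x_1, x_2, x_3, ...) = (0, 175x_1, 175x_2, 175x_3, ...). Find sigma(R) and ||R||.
sigma(R) = closed disk {z in C : |z| ≤ 175}; ||R|| = 175

Note R = 175·U where U is the unit right shift (U x)_k = x_{k-1} (with x_0 := 0); so ||R|| = 175||U|| and sigma(R) = 175·sigma(U). ||R x||^2 = sum_{k≥1} |175x_k|^2 = 30625||x||^2, so ||R|| = 175 and sigma(R) ⊂ {|z| ≤ 175}. For any |lambda| < 175, the equation (R - lambda I) x = 0 forces x_1 = 0, then 175x_k = lambda x_{k+1} ⇒ x = 0, so R has no eigenvalues. But (R - lambda I) is not surjective for |lambda| < 175: solving (R - lambda I) x = e_1 would require x_n proportional to (lambda/175)^(-n), which is not in l^2. So every |lambda| < 175 lies in the residual spectrum. The boundary |lambda| = 175 is in the approximate point spectrum (the spectrum is closed). Hence sigma(R) is the closed disk of radius 175.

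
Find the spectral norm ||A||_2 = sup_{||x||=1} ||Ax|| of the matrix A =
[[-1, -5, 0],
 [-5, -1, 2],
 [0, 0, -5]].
||A||_2 ≈ 6.4866 (= sqrt(largest eigenvalue of A^T A))

||A||_2 = sigma_max(A) = sqrt(lambda_max(A^T A)). Form the symmetric matrix M = A^T A =
[[26, 10, -10],
 [10, 26, -2],
 [-10, -2, 29]].
Its characteristic polynomial (trace, sum of principal 2x2 minors, determinant of M give the coefficients) is
  p(λ) = det(λ I - M) = λ^3 - 81λ^2 + 1980λ - 14400.
No integer candidate from the rational root theorem (±divisors of 14400) is a root, so the roots are irrational. The cubic discriminant is Δ = 32950800 > 0, so there are three distinct real roots. p(13) = -152 and p(14) = 188 have opposite signs, so a root lies in (13, 14); Newton's method refines it to λ ≈ 13.418. p(25) = 100 and p(26) = -100 have opposite signs, so a root lies in (25, 26); Newton's method refines it to λ ≈ 25.5056. p(42) = -36 and p(43) = 478 have opposite signs, so a root lies in (42, 43); Newton's method refines it to λ ≈ 42.0764. Check (Vieta): the three roots sum to 81, matching tr M = 81.
So the eigenvalues of A^T A are ≈ 13.418, 25.5056, 42.0764 (all ≥ 0, as they must be for A^T A). The largest is λ_max ≈ 42.0764, hence ||A||_2 = sqrt(λ_max) ≈ 6.4866.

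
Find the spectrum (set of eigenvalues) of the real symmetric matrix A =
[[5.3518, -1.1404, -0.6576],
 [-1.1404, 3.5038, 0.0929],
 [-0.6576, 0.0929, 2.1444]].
sigma(A) ≈ {2, 3, 6}

A is real symmetric, so its spectrum consists of real eigenvalues. Expanding the characteristic polynomial of the displayed matrix gives
  det(λ I - A) = p(λ) = λ^3 + (-11)λ^2 + (36)λ + (-36).
Solving p(λ) = 0 yields eigenvalues ≈ 2, 3, 6. (A is shown rounded to 4 decimals, so these recover the underlying integer eigenvalues to within that precision.)
Verification: the trace of A = 11 equals the sum of eigenvalues 11, and det(A) ≈ 36.0002 matches the eigenvalue product 36.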